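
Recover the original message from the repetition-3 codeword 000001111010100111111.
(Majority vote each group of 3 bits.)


Groups: 000, 001, 111, 010, 100, 111, 111
Majority votes: 0010011

0010011


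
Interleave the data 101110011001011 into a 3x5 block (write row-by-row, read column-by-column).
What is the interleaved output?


Matrix:
  10111
  00110
  01011
Read columns: 100001110111101

100001110111101


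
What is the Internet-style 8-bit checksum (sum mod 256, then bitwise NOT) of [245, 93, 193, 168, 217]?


Sum = 916 mod 256 = 148
Complement = 107

107


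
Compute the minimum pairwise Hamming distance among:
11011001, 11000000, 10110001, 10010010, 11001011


Comparing all pairs, minimum distance: 2
Can detect 1 errors, correct 0 errors

2


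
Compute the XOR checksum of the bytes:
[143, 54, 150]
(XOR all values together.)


XOR chain: 143 ^ 54 ^ 150 = 47

47


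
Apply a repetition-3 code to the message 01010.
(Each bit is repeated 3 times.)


Each bit -> 3 copies

000111000111000


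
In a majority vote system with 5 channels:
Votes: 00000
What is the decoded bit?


Ones: 0 out of 5
Threshold: 3

0 (0/5 voted 1)


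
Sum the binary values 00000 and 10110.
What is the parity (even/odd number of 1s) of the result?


00000 = 0
10110 = 22
Sum = 22 = 10110
1s count = 3

odd parity (3 ones in 10110)


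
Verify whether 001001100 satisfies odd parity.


Number of 1s: 3

Yes, parity is correct (3 ones)


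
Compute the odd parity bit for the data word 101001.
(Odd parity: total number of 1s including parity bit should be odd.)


Number of 1s in data: 3
Parity bit: 0

0


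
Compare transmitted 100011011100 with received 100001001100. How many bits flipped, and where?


XOR: 000010010000

2 error(s) at position(s): 4, 7


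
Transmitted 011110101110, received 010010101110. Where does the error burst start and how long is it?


XOR: 001100000000

Burst at position 2, length 2


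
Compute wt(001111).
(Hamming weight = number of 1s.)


Counting 1s in 001111

4


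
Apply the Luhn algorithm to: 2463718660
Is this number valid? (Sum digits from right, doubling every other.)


Luhn sum = 36
36 mod 10 = 6

Invalid (Luhn sum mod 10 = 6)


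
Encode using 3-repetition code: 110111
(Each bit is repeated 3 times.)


Each bit -> 3 copies

111111000111111111


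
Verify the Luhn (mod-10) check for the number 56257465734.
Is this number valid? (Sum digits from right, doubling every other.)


Luhn sum = 50
50 mod 10 = 0

Valid (Luhn sum mod 10 = 0)


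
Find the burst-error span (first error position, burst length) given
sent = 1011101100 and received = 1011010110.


XOR: 0000111010

Burst at position 4, length 5


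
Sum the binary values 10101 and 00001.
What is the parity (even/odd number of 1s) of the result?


10101 = 21
00001 = 1
Sum = 22 = 10110
1s count = 3

odd parity (3 ones in 10110)


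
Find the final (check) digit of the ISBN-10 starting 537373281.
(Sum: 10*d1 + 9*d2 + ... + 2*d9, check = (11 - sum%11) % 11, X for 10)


Weighted sum: 245
245 mod 11 = 3

Check digit: 8


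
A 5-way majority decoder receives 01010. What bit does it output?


Ones: 2 out of 5
Threshold: 3

0 (2/5 voted 1)


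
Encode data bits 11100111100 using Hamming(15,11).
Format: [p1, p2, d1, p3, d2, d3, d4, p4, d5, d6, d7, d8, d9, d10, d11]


Parity bits: p1=0, p2=0, p3=0, p4=0

001011000111100


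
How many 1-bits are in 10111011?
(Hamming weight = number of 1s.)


Counting 1s in 10111011

6


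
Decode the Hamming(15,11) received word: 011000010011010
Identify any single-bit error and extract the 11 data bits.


Syndrome = 0: no error detected

Data: 10000011010 (no errors)


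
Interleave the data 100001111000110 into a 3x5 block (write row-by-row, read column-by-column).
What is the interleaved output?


Matrix:
  10000
  11110
  00110
Read columns: 110010011011000

110010011011000


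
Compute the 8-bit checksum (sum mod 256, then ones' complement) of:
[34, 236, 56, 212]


Sum = 538 mod 256 = 26
Complement = 229

229


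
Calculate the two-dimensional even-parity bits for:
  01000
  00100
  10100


Row parities: 110
Column parities: 11000

Row P: 110, Col P: 11000, Corner: 0


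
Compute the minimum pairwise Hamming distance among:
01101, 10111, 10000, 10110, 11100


Comparing all pairs, minimum distance: 1
Can detect 0 errors, correct 0 errors

1


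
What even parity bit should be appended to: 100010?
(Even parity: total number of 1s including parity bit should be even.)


Number of 1s in data: 2
Parity bit: 0

0


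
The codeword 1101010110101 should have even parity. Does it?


Number of 1s: 8

Yes, parity is correct (8 ones)


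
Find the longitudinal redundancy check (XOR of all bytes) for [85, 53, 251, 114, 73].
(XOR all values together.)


XOR chain: 85 ^ 53 ^ 251 ^ 114 ^ 73 = 160

160


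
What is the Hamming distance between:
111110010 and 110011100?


XOR: 001101110
Count of 1s: 5

5


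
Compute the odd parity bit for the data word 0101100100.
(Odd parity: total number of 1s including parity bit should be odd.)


Number of 1s in data: 4
Parity bit: 1

1


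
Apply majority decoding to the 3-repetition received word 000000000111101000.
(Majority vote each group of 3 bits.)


Groups: 000, 000, 000, 111, 101, 000
Majority votes: 000110

000110


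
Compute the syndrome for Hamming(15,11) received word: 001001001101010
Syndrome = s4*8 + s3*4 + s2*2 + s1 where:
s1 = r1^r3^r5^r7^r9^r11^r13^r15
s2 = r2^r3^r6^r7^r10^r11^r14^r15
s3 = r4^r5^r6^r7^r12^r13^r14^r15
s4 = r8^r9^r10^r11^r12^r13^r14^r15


s1=0, s2=0, s3=1, s4=0

Syndrome = 4 (error at position 4)


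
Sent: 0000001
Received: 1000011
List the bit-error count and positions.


XOR: 1000010

2 error(s) at position(s): 0, 5


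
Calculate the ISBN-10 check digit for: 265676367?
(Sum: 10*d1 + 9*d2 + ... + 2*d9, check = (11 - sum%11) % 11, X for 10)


Weighted sum: 272
272 mod 11 = 8

Check digit: 3


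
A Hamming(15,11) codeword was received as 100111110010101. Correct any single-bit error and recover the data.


Syndrome = 0: no error detected

Data: 01110010101 (no errors)


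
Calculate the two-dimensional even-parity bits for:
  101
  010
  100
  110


Row parities: 0110
Column parities: 101

Row P: 0110, Col P: 101, Corner: 0


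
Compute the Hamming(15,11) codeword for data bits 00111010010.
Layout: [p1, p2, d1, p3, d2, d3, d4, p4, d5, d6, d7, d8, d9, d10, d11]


Parity bits: p1=1, p2=0, p3=1, p4=1

100101111010010


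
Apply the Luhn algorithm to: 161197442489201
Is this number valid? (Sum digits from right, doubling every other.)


Luhn sum = 63
63 mod 10 = 3

Invalid (Luhn sum mod 10 = 3)


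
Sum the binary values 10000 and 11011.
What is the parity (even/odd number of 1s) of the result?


10000 = 16
11011 = 27
Sum = 43 = 101011
1s count = 4

even parity (4 ones in 101011)


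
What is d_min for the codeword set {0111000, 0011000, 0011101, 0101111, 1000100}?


Comparing all pairs, minimum distance: 1
Can detect 0 errors, correct 0 errors

1


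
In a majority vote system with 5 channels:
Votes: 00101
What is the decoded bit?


Ones: 2 out of 5
Threshold: 3

0 (2/5 voted 1)


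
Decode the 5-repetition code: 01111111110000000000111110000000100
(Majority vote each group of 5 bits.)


Groups: 01111, 11111, 00000, 00000, 11111, 00000, 00100
Majority votes: 1100100

1100100


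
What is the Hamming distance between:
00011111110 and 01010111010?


XOR: 01001000100
Count of 1s: 3

3


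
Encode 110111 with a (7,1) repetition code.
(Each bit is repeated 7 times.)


Each bit -> 7 copies

111111111111110000000111111111111111111111


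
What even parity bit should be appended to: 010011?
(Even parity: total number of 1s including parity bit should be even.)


Number of 1s in data: 3
Parity bit: 1

1


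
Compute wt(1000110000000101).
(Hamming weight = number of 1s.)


Counting 1s in 1000110000000101

5


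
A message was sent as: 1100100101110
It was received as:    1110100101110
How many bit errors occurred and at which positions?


XOR: 0010000000000

1 error(s) at position(s): 2


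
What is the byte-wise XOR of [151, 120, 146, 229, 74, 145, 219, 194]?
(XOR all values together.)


XOR chain: 151 ^ 120 ^ 146 ^ 229 ^ 74 ^ 145 ^ 219 ^ 194 = 90

90


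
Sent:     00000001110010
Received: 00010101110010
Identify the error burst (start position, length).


XOR: 00010100000000

Burst at position 3, length 3


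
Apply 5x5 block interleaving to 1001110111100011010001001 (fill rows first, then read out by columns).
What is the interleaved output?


Matrix:
  10011
  10111
  10001
  10100
  01001
Read columns: 1111000001010101100011101

1111000001010101100011101


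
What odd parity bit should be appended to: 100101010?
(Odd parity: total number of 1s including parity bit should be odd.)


Number of 1s in data: 4
Parity bit: 1

1


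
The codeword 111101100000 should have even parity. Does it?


Number of 1s: 6

Yes, parity is correct (6 ones)


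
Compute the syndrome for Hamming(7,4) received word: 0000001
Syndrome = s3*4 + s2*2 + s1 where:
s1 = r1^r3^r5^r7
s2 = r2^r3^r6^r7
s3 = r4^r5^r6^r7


s1=1, s2=1, s3=1

Syndrome = 7 (error at position 7)


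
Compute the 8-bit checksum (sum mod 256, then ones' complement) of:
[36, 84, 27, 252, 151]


Sum = 550 mod 256 = 38
Complement = 217

217


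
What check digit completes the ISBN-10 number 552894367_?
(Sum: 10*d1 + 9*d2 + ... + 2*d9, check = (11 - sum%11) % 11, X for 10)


Weighted sum: 285
285 mod 11 = 10

Check digit: 1


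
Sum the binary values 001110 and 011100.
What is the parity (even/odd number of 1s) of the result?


001110 = 14
011100 = 28
Sum = 42 = 101010
1s count = 3

odd parity (3 ones in 101010)


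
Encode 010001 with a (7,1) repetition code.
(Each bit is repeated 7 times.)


Each bit -> 7 copies

000000011111110000000000000000000001111111


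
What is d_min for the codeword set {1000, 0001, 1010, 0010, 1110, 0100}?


Comparing all pairs, minimum distance: 1
Can detect 0 errors, correct 0 errors

1


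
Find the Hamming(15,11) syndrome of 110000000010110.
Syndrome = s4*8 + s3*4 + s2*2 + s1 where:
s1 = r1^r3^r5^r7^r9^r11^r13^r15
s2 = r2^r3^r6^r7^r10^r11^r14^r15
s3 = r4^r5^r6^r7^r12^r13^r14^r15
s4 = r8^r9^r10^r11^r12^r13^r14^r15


s1=1, s2=1, s3=0, s4=1

Syndrome = 11 (error at position 11)


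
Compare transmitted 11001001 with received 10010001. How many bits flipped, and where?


XOR: 01011000

3 error(s) at position(s): 1, 3, 4


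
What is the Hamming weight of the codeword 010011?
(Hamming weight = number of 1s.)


Counting 1s in 010011

3


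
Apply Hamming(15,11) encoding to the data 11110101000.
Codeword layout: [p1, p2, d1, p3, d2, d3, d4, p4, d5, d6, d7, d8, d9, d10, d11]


Parity bits: p1=1, p2=0, p3=0, p4=0

101011100101000


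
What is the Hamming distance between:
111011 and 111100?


XOR: 000111
Count of 1s: 3

3


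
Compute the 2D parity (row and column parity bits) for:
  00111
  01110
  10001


Row parities: 110
Column parities: 11000

Row P: 110, Col P: 11000, Corner: 0


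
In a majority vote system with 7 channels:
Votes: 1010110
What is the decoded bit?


Ones: 4 out of 7
Threshold: 4

1 (4/7 voted 1)


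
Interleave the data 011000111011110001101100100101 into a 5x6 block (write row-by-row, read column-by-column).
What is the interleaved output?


Matrix:
  011000
  111011
  110001
  101100
  100101
Read columns: 011111110011010000110100001101

011111110011010000110100001101


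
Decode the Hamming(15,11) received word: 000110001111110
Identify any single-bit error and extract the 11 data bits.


Syndrome = 6: error at position 6

Data: 01101111110 (corrected bit 6)


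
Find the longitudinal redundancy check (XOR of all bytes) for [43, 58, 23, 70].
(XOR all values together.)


XOR chain: 43 ^ 58 ^ 23 ^ 70 = 64

64


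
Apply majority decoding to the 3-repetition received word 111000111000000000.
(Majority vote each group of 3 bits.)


Groups: 111, 000, 111, 000, 000, 000
Majority votes: 101000

101000


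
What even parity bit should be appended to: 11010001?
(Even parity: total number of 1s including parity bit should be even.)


Number of 1s in data: 4
Parity bit: 0

0


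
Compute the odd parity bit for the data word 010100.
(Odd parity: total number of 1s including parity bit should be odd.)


Number of 1s in data: 2
Parity bit: 1

1


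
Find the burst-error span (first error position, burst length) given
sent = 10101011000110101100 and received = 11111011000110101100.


XOR: 01010000000000000000

Burst at position 1, length 3


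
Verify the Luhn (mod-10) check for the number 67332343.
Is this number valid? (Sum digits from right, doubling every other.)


Luhn sum = 37
37 mod 10 = 7

Invalid (Luhn sum mod 10 = 7)


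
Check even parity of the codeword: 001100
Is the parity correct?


Number of 1s: 2

Yes, parity is correct (2 ones)


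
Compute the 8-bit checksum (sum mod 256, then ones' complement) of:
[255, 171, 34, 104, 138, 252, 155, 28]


Sum = 1137 mod 256 = 113
Complement = 142

142


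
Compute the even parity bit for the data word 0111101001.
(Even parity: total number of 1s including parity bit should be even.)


Number of 1s in data: 6
Parity bit: 0

0


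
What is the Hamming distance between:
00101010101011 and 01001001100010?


XOR: 01100011001001
Count of 1s: 6

6


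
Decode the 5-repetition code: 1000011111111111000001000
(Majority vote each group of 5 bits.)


Groups: 10000, 11111, 11111, 10000, 01000
Majority votes: 01100

01100


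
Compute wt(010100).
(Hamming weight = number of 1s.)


Counting 1s in 010100

2


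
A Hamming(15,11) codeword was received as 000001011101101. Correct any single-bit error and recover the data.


Syndrome = 3: error at position 3

Data: 10101101101 (corrected bit 3)


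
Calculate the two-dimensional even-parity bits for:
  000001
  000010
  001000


Row parities: 111
Column parities: 001011

Row P: 111, Col P: 001011, Corner: 1


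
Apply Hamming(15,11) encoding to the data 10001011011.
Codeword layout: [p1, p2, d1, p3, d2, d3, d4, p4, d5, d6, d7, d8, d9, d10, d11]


Parity bits: p1=0, p2=0, p3=1, p4=1

001100011011011


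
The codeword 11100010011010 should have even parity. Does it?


Number of 1s: 7

No, parity error (7 ones)


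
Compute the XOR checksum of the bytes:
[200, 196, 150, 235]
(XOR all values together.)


XOR chain: 200 ^ 196 ^ 150 ^ 235 = 113

113


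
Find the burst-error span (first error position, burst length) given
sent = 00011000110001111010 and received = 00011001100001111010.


XOR: 00000001010000000000

Burst at position 7, length 3


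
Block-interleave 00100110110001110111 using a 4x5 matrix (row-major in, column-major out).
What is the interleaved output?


Matrix:
  00100
  11011
  00011
  10111
Read columns: 01010100100101110111

01010100100101110111


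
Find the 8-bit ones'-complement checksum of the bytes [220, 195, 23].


Sum = 438 mod 256 = 182
Complement = 73

73


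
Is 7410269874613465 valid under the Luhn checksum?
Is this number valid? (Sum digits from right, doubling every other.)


Luhn sum = 69
69 mod 10 = 9

Invalid (Luhn sum mod 10 = 9)


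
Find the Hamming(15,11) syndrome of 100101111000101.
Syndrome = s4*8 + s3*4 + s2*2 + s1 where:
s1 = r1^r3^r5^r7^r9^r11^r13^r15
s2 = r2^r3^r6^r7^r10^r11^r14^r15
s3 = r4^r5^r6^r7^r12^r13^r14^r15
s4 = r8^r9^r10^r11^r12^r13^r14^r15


s1=1, s2=1, s3=1, s4=0

Syndrome = 7 (error at position 7)


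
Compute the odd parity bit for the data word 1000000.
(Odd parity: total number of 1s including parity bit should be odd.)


Number of 1s in data: 1
Parity bit: 0

0


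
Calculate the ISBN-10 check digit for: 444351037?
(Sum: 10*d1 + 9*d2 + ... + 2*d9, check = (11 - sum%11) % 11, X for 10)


Weighted sum: 187
187 mod 11 = 0

Check digit: 0


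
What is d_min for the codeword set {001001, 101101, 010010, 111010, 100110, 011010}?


Comparing all pairs, minimum distance: 1
Can detect 0 errors, correct 0 errors

1


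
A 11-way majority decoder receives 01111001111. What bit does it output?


Ones: 8 out of 11
Threshold: 6

1 (8/11 voted 1)


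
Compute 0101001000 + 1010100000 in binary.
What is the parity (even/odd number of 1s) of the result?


0101001000 = 328
1010100000 = 672
Sum = 1000 = 1111101000
1s count = 6

even parity (6 ones in 1111101000)


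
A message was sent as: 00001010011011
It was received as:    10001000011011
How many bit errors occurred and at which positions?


XOR: 10000010000000

2 error(s) at position(s): 0, 6


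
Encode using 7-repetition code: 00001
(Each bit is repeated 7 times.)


Each bit -> 7 copies

00000000000000000000000000001111111


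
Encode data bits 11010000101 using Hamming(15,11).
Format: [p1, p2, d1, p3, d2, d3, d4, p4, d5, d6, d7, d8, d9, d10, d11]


Parity bits: p1=1, p2=1, p3=0, p4=0

111010100000101


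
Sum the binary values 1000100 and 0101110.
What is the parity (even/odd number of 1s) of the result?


1000100 = 68
0101110 = 46
Sum = 114 = 1110010
1s count = 4

even parity (4 ones in 1110010)


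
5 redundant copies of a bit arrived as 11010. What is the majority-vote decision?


Ones: 3 out of 5
Threshold: 3

1 (3/5 voted 1)


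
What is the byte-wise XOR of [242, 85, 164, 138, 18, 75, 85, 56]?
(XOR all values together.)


XOR chain: 242 ^ 85 ^ 164 ^ 138 ^ 18 ^ 75 ^ 85 ^ 56 = 189

189


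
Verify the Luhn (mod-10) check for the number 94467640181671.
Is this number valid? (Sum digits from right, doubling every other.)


Luhn sum = 70
70 mod 10 = 0

Valid (Luhn sum mod 10 = 0)


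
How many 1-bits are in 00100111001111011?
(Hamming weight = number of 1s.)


Counting 1s in 00100111001111011

10


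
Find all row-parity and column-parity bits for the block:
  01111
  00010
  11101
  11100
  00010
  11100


Row parities: 010111
Column parities: 10010

Row P: 010111, Col P: 10010, Corner: 0


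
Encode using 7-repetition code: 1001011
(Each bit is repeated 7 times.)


Each bit -> 7 copies

1111111000000000000001111111000000011111111111111


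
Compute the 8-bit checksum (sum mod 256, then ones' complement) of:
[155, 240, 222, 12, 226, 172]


Sum = 1027 mod 256 = 3
Complement = 252

252


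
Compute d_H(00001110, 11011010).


XOR: 11010100
Count of 1s: 4

4


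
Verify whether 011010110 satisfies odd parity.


Number of 1s: 5

Yes, parity is correct (5 ones)


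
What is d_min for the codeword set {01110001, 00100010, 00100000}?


Comparing all pairs, minimum distance: 1
Can detect 0 errors, correct 0 errors

1


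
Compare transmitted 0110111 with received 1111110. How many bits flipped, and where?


XOR: 1001001

3 error(s) at position(s): 0, 3, 6


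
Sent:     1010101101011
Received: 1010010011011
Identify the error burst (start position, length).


XOR: 0000111110000

Burst at position 4, length 5


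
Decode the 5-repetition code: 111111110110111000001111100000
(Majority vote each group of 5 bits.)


Groups: 11111, 11101, 10111, 00000, 11111, 00000
Majority votes: 111010

111010


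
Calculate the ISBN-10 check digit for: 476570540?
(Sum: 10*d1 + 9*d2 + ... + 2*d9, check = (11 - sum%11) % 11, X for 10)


Weighted sum: 260
260 mod 11 = 7

Check digit: 4


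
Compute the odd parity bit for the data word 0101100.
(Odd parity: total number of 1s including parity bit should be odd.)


Number of 1s in data: 3
Parity bit: 0

0


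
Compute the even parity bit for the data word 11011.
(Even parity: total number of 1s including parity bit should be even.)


Number of 1s in data: 4
Parity bit: 0

0


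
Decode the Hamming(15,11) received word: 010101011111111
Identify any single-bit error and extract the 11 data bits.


Syndrome = 0: no error detected

Data: 00101111111 (no errors)


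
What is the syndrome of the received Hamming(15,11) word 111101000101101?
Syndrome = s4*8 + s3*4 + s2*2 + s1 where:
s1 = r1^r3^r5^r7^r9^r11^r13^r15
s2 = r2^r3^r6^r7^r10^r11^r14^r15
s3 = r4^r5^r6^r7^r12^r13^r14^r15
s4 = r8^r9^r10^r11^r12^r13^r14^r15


s1=0, s2=1, s3=1, s4=0

Syndrome = 6 (error at position 6)


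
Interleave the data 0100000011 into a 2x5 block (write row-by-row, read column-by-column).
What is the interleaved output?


Matrix:
  01000
  00011
Read columns: 0010000101

0010000101


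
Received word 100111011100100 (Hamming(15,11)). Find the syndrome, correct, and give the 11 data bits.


Syndrome = 0: no error detected

Data: 01101100100 (no errors)


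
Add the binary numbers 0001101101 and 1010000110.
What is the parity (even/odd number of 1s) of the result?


0001101101 = 109
1010000110 = 646
Sum = 755 = 1011110011
1s count = 7

odd parity (7 ones in 1011110011)


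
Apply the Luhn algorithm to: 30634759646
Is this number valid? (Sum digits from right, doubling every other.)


Luhn sum = 58
58 mod 10 = 8

Invalid (Luhn sum mod 10 = 8)


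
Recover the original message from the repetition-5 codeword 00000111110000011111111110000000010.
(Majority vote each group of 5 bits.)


Groups: 00000, 11111, 00000, 11111, 11111, 00000, 00010
Majority votes: 0101100

0101100


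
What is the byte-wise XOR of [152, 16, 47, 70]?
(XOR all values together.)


XOR chain: 152 ^ 16 ^ 47 ^ 70 = 225

225


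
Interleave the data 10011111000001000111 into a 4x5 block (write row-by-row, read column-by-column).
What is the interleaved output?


Matrix:
  10011
  11100
  00010
  00111
Read columns: 11000100010110111001

11000100010110111001


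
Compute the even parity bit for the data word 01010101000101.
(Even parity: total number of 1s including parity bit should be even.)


Number of 1s in data: 6
Parity bit: 0

0


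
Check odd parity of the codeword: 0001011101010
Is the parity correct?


Number of 1s: 6

No, parity error (6 ones)


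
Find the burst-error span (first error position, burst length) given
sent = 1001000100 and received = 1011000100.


XOR: 0010000000

Burst at position 2, length 1


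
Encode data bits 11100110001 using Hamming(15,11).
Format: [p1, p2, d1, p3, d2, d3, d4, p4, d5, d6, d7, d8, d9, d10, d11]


Parity bits: p1=0, p2=1, p3=1, p4=1

011111010110001


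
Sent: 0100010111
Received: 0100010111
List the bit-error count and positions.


XOR: 0000000000

0 errors (received matches sent)


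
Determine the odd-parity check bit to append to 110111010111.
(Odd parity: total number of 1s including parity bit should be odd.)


Number of 1s in data: 9
Parity bit: 0

0


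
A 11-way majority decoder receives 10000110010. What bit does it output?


Ones: 4 out of 11
Threshold: 6

0 (4/11 voted 1)


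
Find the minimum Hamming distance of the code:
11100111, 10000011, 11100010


Comparing all pairs, minimum distance: 2
Can detect 1 errors, correct 0 errors

2


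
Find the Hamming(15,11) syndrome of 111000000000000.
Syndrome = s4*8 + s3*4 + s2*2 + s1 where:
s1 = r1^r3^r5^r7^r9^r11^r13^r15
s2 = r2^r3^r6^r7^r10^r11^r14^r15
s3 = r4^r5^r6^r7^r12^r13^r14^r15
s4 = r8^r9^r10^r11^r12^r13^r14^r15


s1=0, s2=0, s3=0, s4=0

Syndrome = 0 (no error)


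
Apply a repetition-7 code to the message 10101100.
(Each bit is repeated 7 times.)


Each bit -> 7 copies

11111110000000111111100000001111111111111100000000000000


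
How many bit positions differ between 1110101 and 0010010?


XOR: 1100111
Count of 1s: 5

5


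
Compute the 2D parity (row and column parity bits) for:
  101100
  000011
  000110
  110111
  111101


Row parities: 10011
Column parities: 100011

Row P: 10011, Col P: 100011, Corner: 1


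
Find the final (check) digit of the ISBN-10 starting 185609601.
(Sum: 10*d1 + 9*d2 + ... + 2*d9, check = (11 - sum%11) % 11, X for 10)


Weighted sum: 235
235 mod 11 = 4

Check digit: 7


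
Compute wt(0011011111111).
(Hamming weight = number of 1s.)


Counting 1s in 0011011111111

10


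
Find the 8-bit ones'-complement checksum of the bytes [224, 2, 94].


Sum = 320 mod 256 = 64
Complement = 191

191


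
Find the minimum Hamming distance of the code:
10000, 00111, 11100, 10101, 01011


Comparing all pairs, minimum distance: 2
Can detect 1 errors, correct 0 errors

2


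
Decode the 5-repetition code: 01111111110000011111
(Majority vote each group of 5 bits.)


Groups: 01111, 11111, 00000, 11111
Majority votes: 1101

1101


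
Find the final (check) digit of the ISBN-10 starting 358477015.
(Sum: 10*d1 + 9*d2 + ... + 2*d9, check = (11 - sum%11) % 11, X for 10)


Weighted sum: 257
257 mod 11 = 4

Check digit: 7


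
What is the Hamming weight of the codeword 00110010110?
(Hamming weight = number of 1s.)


Counting 1s in 00110010110

5


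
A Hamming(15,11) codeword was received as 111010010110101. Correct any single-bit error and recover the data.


Syndrome = 14: error at position 14

Data: 11000110111 (corrected bit 14)


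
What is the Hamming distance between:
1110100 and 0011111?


XOR: 1101011
Count of 1s: 5

5


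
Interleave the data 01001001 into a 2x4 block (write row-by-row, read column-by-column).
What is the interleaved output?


Matrix:
  0100
  1001
Read columns: 01100001

01100001


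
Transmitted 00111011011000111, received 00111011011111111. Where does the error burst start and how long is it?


XOR: 00000000000111000

Burst at position 11, length 3


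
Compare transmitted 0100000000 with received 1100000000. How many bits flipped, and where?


XOR: 1000000000

1 error(s) at position(s): 0


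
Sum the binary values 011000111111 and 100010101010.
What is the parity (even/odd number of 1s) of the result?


011000111111 = 1599
100010101010 = 2218
Sum = 3817 = 111011101001
1s count = 8

even parity (8 ones in 111011101001)


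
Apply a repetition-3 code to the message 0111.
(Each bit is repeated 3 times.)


Each bit -> 3 copies

000111111111


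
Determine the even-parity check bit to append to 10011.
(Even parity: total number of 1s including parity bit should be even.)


Number of 1s in data: 3
Parity bit: 1

1


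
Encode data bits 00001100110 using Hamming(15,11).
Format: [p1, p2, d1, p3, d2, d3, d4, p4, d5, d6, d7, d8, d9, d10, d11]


Parity bits: p1=0, p2=0, p3=0, p4=0

000000001100110


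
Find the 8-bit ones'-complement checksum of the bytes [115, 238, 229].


Sum = 582 mod 256 = 70
Complement = 185

185


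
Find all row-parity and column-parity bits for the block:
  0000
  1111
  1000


Row parities: 001
Column parities: 0111

Row P: 001, Col P: 0111, Corner: 1


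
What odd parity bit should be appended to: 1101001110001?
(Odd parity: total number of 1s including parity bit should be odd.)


Number of 1s in data: 7
Parity bit: 0

0


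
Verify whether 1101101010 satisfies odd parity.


Number of 1s: 6

No, parity error (6 ones)


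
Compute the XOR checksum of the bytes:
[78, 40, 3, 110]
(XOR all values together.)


XOR chain: 78 ^ 40 ^ 3 ^ 110 = 11

11


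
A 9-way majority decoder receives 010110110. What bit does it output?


Ones: 5 out of 9
Threshold: 5

1 (5/9 voted 1)


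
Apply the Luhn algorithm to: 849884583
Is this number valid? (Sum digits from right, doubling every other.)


Luhn sum = 63
63 mod 10 = 3

Invalid (Luhn sum mod 10 = 3)


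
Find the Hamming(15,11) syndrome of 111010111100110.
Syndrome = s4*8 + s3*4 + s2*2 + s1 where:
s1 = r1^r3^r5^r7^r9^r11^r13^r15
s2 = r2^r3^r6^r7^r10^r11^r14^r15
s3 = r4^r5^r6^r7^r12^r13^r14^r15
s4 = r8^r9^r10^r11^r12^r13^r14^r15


s1=0, s2=1, s3=0, s4=1

Syndrome = 10 (error at position 10)


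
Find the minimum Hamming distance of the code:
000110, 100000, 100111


Comparing all pairs, minimum distance: 2
Can detect 1 errors, correct 0 errors

2


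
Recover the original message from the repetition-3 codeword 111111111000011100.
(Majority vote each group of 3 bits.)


Groups: 111, 111, 111, 000, 011, 100
Majority votes: 111010

111010


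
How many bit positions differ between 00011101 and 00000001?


XOR: 00011100
Count of 1s: 3

3


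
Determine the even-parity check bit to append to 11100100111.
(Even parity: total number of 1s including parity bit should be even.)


Number of 1s in data: 7
Parity bit: 1

1


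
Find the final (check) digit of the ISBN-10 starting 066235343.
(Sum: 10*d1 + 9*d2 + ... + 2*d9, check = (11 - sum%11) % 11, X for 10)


Weighted sum: 189
189 mod 11 = 2

Check digit: 9


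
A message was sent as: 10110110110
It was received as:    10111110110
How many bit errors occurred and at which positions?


XOR: 00001000000

1 error(s) at position(s): 4


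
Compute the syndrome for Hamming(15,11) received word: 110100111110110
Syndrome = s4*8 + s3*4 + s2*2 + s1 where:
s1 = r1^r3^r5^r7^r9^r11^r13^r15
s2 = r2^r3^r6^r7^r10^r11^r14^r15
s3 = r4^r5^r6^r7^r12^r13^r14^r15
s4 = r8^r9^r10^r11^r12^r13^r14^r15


s1=1, s2=1, s3=0, s4=0

Syndrome = 3 (error at position 3)


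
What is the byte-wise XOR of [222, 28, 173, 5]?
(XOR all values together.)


XOR chain: 222 ^ 28 ^ 173 ^ 5 = 106

106


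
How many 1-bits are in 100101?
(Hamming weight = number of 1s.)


Counting 1s in 100101

3


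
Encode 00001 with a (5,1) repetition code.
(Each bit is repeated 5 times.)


Each bit -> 5 copies

0000000000000000000011111


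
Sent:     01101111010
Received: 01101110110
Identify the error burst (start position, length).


XOR: 00000001100

Burst at position 7, length 2


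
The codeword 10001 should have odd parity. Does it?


Number of 1s: 2

No, parity error (2 ones)


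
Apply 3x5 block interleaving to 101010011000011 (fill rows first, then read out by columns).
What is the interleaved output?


Matrix:
  10101
  00110
  00011
Read columns: 100000110011101

100000110011101


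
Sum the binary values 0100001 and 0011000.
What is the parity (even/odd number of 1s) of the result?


0100001 = 33
0011000 = 24
Sum = 57 = 111001
1s count = 4

even parity (4 ones in 111001)


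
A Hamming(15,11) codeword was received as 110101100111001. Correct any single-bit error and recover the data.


Syndrome = 4: error at position 4

Data: 00110111001 (corrected bit 4)


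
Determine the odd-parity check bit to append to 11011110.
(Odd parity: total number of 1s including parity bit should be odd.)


Number of 1s in data: 6
Parity bit: 1

1


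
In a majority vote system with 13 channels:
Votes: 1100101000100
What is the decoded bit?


Ones: 5 out of 13
Threshold: 7

0 (5/13 voted 1)


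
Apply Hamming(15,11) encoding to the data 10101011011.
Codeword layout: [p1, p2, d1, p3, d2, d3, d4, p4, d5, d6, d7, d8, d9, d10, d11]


Parity bits: p1=0, p2=1, p3=0, p4=1

011001011011011


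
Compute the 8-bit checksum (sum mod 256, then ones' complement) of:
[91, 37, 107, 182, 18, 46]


Sum = 481 mod 256 = 225
Complement = 30

30


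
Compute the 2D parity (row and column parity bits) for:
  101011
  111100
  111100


Row parities: 000
Column parities: 101011

Row P: 000, Col P: 101011, Corner: 0


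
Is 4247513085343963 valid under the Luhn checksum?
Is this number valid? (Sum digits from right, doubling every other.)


Luhn sum = 76
76 mod 10 = 6

Invalid (Luhn sum mod 10 = 6)


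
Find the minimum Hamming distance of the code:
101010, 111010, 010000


Comparing all pairs, minimum distance: 1
Can detect 0 errors, correct 0 errors

1


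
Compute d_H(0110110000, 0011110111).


XOR: 0101000111
Count of 1s: 5

5


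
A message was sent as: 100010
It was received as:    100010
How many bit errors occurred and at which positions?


XOR: 000000

0 errors (received matches sent)


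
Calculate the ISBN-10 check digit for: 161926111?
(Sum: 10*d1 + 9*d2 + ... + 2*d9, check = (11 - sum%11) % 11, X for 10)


Weighted sum: 186
186 mod 11 = 10

Check digit: 1


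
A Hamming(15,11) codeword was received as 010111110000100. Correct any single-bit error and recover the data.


Syndrome = 7: error at position 7

Data: 01100000100 (corrected bit 7)


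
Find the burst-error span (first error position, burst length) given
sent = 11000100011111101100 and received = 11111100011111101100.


XOR: 00111000000000000000

Burst at position 2, length 3


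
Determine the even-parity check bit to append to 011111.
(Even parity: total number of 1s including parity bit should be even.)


Number of 1s in data: 5
Parity bit: 1

1


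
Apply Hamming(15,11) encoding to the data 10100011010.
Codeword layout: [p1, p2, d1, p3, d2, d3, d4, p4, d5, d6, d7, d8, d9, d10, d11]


Parity bits: p1=0, p2=0, p3=1, p4=1

001101010011010


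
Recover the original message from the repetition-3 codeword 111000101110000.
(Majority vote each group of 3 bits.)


Groups: 111, 000, 101, 110, 000
Majority votes: 10110

10110


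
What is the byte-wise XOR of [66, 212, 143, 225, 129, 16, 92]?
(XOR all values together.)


XOR chain: 66 ^ 212 ^ 143 ^ 225 ^ 129 ^ 16 ^ 92 = 53

53


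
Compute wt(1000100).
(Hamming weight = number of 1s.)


Counting 1s in 1000100

2


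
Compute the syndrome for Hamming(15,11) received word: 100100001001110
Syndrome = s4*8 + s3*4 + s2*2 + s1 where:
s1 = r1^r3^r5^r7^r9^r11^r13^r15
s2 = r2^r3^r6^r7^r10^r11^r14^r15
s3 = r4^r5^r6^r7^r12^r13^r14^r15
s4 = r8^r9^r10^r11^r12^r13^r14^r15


s1=1, s2=1, s3=0, s4=0

Syndrome = 3 (error at position 3)


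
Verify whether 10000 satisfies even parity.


Number of 1s: 1

No, parity error (1 ones)


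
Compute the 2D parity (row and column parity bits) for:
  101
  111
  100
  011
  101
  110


Row parities: 011000
Column parities: 110

Row P: 011000, Col P: 110, Corner: 0


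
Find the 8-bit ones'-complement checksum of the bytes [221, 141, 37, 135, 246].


Sum = 780 mod 256 = 12
Complement = 243

243


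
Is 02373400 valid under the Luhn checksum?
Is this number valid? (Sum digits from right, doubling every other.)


Luhn sum = 25
25 mod 10 = 5

Invalid (Luhn sum mod 10 = 5)


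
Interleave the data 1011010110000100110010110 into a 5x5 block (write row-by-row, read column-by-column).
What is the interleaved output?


Matrix:
  10110
  10110
  00010
  01100
  10110
Read columns: 1100100010110111110100000

1100100010110111110100000


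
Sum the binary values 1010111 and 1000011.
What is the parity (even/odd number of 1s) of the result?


1010111 = 87
1000011 = 67
Sum = 154 = 10011010
1s count = 4

even parity (4 ones in 10011010)


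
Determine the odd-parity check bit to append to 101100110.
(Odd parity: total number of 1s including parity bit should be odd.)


Number of 1s in data: 5
Parity bit: 0

0


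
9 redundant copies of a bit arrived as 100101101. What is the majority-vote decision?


Ones: 5 out of 9
Threshold: 5

1 (5/9 voted 1)


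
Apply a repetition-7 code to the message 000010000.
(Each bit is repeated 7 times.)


Each bit -> 7 copies

000000000000000000000000000011111110000000000000000000000000000


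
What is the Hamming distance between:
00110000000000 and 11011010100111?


XOR: 11101010100111
Count of 1s: 9

9


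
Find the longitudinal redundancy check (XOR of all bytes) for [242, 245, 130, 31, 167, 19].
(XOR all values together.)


XOR chain: 242 ^ 245 ^ 130 ^ 31 ^ 167 ^ 19 = 46

46


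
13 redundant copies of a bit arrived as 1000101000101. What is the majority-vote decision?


Ones: 5 out of 13
Threshold: 7

0 (5/13 voted 1)


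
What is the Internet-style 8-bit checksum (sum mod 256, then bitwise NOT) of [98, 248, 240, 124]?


Sum = 710 mod 256 = 198
Complement = 57

57


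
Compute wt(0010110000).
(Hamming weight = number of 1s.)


Counting 1s in 0010110000

3


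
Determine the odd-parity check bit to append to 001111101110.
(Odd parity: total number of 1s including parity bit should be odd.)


Number of 1s in data: 8
Parity bit: 1

1


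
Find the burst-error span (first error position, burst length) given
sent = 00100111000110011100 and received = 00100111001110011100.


XOR: 00000000001000000000

Burst at position 10, length 1


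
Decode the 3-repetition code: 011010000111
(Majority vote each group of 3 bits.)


Groups: 011, 010, 000, 111
Majority votes: 1001

1001


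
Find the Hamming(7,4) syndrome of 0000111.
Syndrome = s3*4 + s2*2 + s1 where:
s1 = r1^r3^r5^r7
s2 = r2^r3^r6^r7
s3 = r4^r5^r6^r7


s1=0, s2=0, s3=1

Syndrome = 4 (error at position 4)


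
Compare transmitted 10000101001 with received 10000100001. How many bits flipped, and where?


XOR: 00000001000

1 error(s) at position(s): 7


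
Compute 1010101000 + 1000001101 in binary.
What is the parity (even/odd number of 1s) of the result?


1010101000 = 680
1000001101 = 525
Sum = 1205 = 10010110101
1s count = 6

even parity (6 ones in 10010110101)


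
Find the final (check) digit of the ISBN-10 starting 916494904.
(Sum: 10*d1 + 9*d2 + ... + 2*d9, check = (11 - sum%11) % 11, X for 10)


Weighted sum: 293
293 mod 11 = 7

Check digit: 4


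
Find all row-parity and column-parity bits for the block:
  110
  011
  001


Row parities: 001
Column parities: 100

Row P: 001, Col P: 100, Corner: 1


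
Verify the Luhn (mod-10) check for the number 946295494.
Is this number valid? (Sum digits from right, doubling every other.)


Luhn sum = 54
54 mod 10 = 4

Invalid (Luhn sum mod 10 = 4)


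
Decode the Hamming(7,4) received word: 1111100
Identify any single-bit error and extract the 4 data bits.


Syndrome = 1: error at position 1

Data: 1100 (corrected bit 1)


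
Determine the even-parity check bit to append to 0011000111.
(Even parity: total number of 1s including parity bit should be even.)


Number of 1s in data: 5
Parity bit: 1

1


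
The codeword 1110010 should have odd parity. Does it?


Number of 1s: 4

No, parity error (4 ones)


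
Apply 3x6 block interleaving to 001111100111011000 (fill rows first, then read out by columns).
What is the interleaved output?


Matrix:
  001111
  100111
  011000
Read columns: 010001101110110110

010001101110110110


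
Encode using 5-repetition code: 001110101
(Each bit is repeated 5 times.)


Each bit -> 5 copies

000000000011111111111111100000111110000011111


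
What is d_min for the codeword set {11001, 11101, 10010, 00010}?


Comparing all pairs, minimum distance: 1
Can detect 0 errors, correct 0 errors

1


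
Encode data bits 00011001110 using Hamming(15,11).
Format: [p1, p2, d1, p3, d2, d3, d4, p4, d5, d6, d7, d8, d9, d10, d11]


Parity bits: p1=1, p2=0, p3=0, p4=0

100000101001110


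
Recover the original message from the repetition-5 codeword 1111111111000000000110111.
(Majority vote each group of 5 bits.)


Groups: 11111, 11111, 00000, 00001, 10111
Majority votes: 11001

11001


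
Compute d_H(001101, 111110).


XOR: 110011
Count of 1s: 4

4


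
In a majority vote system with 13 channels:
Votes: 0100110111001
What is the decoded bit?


Ones: 7 out of 13
Threshold: 7

1 (7/13 voted 1)


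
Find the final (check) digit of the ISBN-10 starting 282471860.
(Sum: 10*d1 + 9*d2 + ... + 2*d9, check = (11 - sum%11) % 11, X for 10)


Weighted sum: 233
233 mod 11 = 2

Check digit: 9
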